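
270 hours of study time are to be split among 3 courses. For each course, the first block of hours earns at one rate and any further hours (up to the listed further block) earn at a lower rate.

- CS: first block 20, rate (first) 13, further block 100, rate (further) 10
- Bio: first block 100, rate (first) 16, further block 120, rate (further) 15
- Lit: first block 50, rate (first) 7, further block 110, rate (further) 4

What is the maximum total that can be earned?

3960

Order all 6 blocks by rate: Bio/T1 16 > Bio/T2 15 > CS/T1 13 > CS/T2 10 > Lit/T1 7 > Lit/T2 4.
Bio/T1 (16): +100 → 170 left.
Bio T2 at 15: fill all 120 → 50 left.
CS T1 at 13: fill all 20 → 30 left.
30 remain; put them into CS T2 at 10.
Total = 16×100 + 15×120 + 13×20 + 10×30 = 3960.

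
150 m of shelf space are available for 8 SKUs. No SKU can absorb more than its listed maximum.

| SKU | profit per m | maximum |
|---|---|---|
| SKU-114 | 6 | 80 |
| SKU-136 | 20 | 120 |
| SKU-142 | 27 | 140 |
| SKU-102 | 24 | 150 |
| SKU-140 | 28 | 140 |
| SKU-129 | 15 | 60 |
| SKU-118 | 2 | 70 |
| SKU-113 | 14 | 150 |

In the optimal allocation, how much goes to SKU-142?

10

Rank by profit per m: SKU-140 28 > SKU-142 27 > SKU-102 24 > SKU-136 20 > SKU-129 15 > SKU-113 14 > SKU-114 6 > SKU-118 2.
SKU-140: +140 to 140 (cap) — 10 left.
SKU-142 has room for 140 but only 10 remain, so it gets 10.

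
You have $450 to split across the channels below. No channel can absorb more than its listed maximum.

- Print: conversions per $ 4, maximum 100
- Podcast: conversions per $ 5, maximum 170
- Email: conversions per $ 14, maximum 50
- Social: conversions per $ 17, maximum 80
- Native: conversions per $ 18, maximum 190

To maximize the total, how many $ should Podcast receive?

Order the channels by conversions per $: Native 18 > Social 17 > Email 14 > Podcast 5 > Print 4.
Give Native 190 to hit its cap of 190 ; 260 left.
Social takes 80 to reach its cap of 80 ; 180 left.
Email takes 50 to reach its cap of 50 ; 130 left.
Podcast: +130 (room for 170) → 130. Pool exhausted.

130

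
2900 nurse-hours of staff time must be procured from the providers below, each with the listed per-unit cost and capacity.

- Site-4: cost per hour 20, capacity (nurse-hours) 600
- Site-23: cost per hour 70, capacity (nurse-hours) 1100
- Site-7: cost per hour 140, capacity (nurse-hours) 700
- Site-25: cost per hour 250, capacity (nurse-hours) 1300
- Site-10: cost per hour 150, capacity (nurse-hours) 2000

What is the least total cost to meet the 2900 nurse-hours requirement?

Fill from the cheapest provider first.
Take 600 from Site-4 at 20 → need 2300 more.
Site-23 (70): use full 1100 → 1200 nurse-hours to go.
Take 700 from Site-7 at 140 → need 500 more.
Site-10 (150): take the remaining 500 → done.
Site-25: unused.
Cost = 600×20 + 1100×70 + 700×140 + 500×150 = 262000.

262000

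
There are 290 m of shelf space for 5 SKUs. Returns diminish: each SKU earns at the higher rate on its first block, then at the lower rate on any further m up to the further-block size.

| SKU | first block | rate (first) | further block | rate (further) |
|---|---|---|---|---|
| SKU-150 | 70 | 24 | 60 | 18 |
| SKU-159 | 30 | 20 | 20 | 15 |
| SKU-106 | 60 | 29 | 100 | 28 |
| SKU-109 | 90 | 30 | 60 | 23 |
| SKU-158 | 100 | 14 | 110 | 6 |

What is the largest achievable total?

Order all 10 blocks by rate: SKU-109/first 30 > SKU-106/first 29 > SKU-106/second 28 > SKU-150/first 24 > SKU-109/second 23 > SKU-159/first 20 > SKU-150/second 18 > SKU-159/second 15 > SKU-158/first 14 > SKU-158/second 6.
Fill SKU-109 first block (90 at 30) — 200 left.
SKU-106 first at 29: fill all 60 — 140 left.
SKU-106 second at 28: fill all 100 — 40 left.
40 remain; put them into SKU-150 first at 24.
Total = 30×90 + 29×60 + 28×100 + 24×40 = 8200.

8200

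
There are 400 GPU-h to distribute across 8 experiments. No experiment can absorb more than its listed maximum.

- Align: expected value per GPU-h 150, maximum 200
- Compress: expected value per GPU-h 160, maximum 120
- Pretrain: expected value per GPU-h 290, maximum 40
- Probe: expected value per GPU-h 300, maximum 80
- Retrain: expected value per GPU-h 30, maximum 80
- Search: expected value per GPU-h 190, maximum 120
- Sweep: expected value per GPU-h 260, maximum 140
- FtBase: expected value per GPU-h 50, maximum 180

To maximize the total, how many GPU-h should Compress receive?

Rank by expected value per GPU-h: Probe 300 > Pretrain 290 > Sweep 260 > Search 190 > Compress 160 > Align 150 > FtBase 50 > Retrain 30.
Probe takes 80 to reach its cap of 80 → 320 left.
Give Pretrain 40 to hit its cap of 40 → 280 left.
Sweep: +140 to 140 (cap) → 140 left.
Search: +120 to 120 (cap) → 20 left.
Only 20 left; Compress takes them to reach 20.

20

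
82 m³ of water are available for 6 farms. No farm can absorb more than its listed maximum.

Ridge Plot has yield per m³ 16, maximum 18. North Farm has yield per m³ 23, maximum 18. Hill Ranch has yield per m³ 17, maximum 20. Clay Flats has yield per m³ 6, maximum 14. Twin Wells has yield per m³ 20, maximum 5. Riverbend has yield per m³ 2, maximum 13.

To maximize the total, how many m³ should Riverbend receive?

Highest yield per m³ first: North Farm 23 > Twin Wells 20 > Hill Ranch 17 > Ridge Plot 16 > Clay Flats 6 > Riverbend 2.
Give North Farm 18 to hit its cap of 18 — 64 left.
Give Twin Wells 5 to hit its cap of 5 — 59 left.
Hill Ranch: +20 to 20 (cap) — 39 left.
Give Ridge Plot 18 to hit its cap of 18 — 21 left.
Give Clay Flats 14 to hit its cap of 14 — 7 left.
Only 7 left; Riverbend takes them to reach 7.

7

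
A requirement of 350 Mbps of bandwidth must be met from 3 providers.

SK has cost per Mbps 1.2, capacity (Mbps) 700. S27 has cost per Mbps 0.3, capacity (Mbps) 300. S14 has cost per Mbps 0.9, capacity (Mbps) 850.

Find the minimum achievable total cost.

135

Cheapest first:
S27 at 0.3: take all 300 Mbps → 50 still needed.
Take 50 from S14 at 0.9 to finish.
SK: unused.
Cost = 300×0.3 + 50×0.9 = 135.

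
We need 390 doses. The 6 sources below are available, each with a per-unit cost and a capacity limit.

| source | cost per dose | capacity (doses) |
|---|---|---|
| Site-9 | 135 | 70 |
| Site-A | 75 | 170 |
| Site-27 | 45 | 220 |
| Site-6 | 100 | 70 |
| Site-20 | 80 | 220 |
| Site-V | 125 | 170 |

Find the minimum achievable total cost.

22650

Use sources in increasing cost order.
Take 220 from Site-27 at 45 ; need 170 more.
Take 170 from Site-A at 75 ; need 0 more.
Site-20, Site-6, Site-V, Site-9: unused.
Cost = 220×45 + 170×75 = 22650.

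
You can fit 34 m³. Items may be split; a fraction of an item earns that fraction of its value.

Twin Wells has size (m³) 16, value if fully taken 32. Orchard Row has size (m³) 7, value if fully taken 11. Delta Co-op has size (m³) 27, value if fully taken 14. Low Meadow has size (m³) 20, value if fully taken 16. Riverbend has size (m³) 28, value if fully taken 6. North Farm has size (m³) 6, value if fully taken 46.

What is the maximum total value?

Best value per unit of size first: North Farm 46/6≈7.67, Twin Wells 32/16≈2, Orchard Row 11/7≈1.57, Low Meadow 16/20≈0.8, Delta Co-op 14/27≈0.519, Riverbend 6/28≈0.214.
Take all of North Farm (6 m³, value 46) — 28 m³ left.
Twin Wells: take in full, 16 m³ for value 32 — 12 left.
All 7 m³ of Orchard Row fit (value 11) — 5 remain.
5 m³ left: a 5/20 share of Low Meadow gives 16×5/20 = 4.
Total value = 93.

93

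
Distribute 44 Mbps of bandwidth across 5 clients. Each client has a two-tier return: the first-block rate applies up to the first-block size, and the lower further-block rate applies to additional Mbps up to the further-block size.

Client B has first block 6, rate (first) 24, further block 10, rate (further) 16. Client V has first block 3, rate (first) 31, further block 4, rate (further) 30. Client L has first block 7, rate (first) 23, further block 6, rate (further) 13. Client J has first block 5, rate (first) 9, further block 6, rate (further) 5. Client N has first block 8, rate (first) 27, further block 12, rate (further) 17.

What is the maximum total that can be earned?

1002

Rank every tier by rate: Client V/T1 31 > Client V/T2 30 > Client N/T1 27 > Client B/T1 24 > Client L/T1 23 > Client N/T2 17 > Client B/T2 16 > Client L/T2 13 > Client J/T1 9 > Client J/T2 5.
Fill Client V T1 block (3 at 31) → 41 left.
Fill Client V T2 block (4 at 30) → 37 left.
Client N T1 at 27: fill all 8 → 29 left.
Client B T1 at 24: fill all 6 → 23 left.
Client L T1 at 23: fill all 7 → 16 left.
Client N/T2 (17): +12 → 4 left.
Client B T2 at 16: only 4 left, fill 4.
Total = 31×3 + 30×4 + 27×8 + 24×6 + 23×7 + 17×12 + 16×4 = 1002.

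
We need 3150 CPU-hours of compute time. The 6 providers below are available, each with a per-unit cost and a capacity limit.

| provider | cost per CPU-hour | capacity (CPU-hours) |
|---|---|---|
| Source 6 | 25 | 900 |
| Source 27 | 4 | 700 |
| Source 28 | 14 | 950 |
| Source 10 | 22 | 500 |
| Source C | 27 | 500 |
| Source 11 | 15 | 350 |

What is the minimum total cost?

48600

Use providers in increasing cost order.
Take 700 from Source 27 at 4 → need 2450 more.
Source 28 at 14: take all 950 CPU-hours → 1500 still needed.
Source 11 at 15: take all 350 CPU-hours → 1150 still needed.
Source 10 at 22: take all 500 CPU-hours → 650 still needed.
Source 6 (25): take the remaining 650 → done.
Source C: unused.
Cost = 700×4 + 950×14 + 350×15 + 500×22 + 650×25 = 48600.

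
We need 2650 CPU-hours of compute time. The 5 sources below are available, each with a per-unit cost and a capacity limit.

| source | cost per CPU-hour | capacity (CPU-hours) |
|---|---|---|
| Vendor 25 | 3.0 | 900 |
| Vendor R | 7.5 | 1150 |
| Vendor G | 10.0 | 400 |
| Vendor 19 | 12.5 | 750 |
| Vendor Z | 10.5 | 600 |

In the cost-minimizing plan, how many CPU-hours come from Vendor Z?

Fill from the cheapest source first.
Vendor 25 at 3.0: take all 900 CPU-hours → 1750 still needed.
Vendor R (7.5): use full 1150 → 600 CPU-hours to go.
Vendor G (10.0): use full 400 → 200 CPU-hours to go.
Vendor Z at 10.5: take 200 of its 600 → requirement met.
Vendor 19: unused.

200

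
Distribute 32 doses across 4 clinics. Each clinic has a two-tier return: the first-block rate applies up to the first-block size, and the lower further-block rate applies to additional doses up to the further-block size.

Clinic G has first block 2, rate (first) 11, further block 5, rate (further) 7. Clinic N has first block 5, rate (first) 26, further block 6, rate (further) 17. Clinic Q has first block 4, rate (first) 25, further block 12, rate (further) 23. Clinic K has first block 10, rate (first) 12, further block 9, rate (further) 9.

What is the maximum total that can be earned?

Treat each block as its own option and order by rate: Clinic N/T1 26 > Clinic Q/T1 25 > Clinic Q/T2 23 > Clinic N/T2 17 > Clinic K/T1 12 > Clinic G/T1 11 > Clinic K/T2 9 > Clinic G/T2 7.
Clinic N T1 at 26: fill all 5 → 27 left.
Clinic Q/T1 (25): +4 → 23 left.
Fill Clinic Q T2 block (12 at 23) → 11 left.
Clinic N/T2 (17): +6 → 5 left.
5 remain; put them into Clinic K T1 at 12.
Total = 26×5 + 25×4 + 23×12 + 17×6 + 12×5 = 668.

668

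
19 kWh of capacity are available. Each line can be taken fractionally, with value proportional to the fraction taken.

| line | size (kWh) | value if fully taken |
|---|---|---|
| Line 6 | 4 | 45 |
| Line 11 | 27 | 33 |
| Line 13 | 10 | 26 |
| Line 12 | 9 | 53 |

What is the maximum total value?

113.6

Best value per unit of size first: Line 6 45/4≈11.2, Line 12 53/9≈5.89, Line 13 26/10≈2.6, Line 11 33/27≈1.22.
Line 6: take in full, 4 kWh for value 45 → 15 left.
Line 12: take in full, 9 kWh for value 53 → 6 left.
Only 6 kWh remain; take 6/10 of Line 13 for value 26×6/10 = 15.6.
Total value = 113.6.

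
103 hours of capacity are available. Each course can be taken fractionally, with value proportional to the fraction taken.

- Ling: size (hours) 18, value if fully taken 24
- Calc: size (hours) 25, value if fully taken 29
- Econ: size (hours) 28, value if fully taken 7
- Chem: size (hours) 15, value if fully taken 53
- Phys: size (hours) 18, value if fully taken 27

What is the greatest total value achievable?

Rank by value-to-size ratio: Chem 53/15≈3.53, Phys 27/18≈1.5, Ling 24/18≈1.33, Calc 29/25≈1.16, Econ 7/28≈0.25.
Chem: take in full, 15 hours for value 53 ; 88 left.
Phys: take in full, 18 hours for value 27 ; 70 left.
All 18 hours of Ling fit (value 24) ; 52 remain.
All 25 hours of Calc fit (value 29) ; 27 remain.
Only 27 hours remain; take 27/28 of Econ for value 7×27/28 = 6.75.
Total value = 139.75.

139.75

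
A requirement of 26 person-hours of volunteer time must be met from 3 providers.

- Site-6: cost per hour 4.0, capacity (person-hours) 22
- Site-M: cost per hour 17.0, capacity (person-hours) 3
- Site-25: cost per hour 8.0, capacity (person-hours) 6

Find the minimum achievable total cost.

120

Use providers in increasing cost order.
Take 22 from Site-6 at 4.0 — need 4 more.
Site-25 (8.0): take the remaining 4 — done.
Site-M: unused.
Cost = 22×4.0 + 4×8.0 = 120.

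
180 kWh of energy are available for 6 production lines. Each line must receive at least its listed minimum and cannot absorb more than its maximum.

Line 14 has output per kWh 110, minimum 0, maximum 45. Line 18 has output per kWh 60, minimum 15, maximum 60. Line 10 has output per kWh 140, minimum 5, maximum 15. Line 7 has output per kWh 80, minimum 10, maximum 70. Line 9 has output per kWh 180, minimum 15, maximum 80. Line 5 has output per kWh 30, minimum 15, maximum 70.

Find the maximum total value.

Meeting every minimum uses 0+15+5+10+15+15 = 60 kWh, leaving 120.
Order the production lines by output per kWh: Line 9 180 > Line 10 140 > Line 14 110 > Line 7 80 > Line 18 60 > Line 5 30.
Line 9 takes 65 more to reach its cap of 80 ; 55 left.
Line 10: +10 to 15 (cap) ; 45 left.
Line 14 takes 45 more to reach its cap of 45 ; 0 left.
Total = 110×45 + 60×15 + 140×15 + 80×10 + 180×80 + 30×15 = 23600.

23600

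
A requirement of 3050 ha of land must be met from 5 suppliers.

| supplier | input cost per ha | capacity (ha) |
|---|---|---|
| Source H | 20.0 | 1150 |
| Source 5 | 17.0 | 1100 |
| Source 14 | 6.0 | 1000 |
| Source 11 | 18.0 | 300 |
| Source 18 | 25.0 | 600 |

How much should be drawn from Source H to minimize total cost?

Fill from the cheapest supplier first.
Source 14 (6.0): use full 1000 ; 2050 ha to go.
Source 5 (17.0): use full 1100 ; 950 ha to go.
Source 11 at 18.0: take all 300 ha ; 650 still needed.
Take 650 from Source H at 20.0 to finish.
Source 18: unused.

650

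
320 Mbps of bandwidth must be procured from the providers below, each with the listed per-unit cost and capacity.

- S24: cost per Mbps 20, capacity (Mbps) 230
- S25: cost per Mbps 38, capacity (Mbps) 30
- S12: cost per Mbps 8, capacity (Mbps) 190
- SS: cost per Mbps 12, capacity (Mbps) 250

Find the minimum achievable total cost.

Fill from the cheapest provider first.
S12 at 8: take all 190 Mbps — 130 still needed.
Take 130 from SS at 12 to finish.
S24, S25: unused.
Cost = 190×8 + 130×12 = 3080.

3080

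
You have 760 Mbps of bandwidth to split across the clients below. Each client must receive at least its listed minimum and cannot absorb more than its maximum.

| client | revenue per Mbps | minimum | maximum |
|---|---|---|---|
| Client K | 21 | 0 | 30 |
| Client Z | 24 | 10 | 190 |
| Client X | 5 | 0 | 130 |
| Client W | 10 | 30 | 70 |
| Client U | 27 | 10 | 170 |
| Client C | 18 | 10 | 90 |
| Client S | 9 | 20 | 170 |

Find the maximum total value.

Meeting every minimum uses 0+10+0+30+10+10+20 = 80 Mbps, leaving 680.
Order the clients by revenue per Mbps: Client U 27 > Client Z 24 > Client K 21 > Client C 18 > Client W 10 > Client S 9 > Client X 5.
Client U: +160 to 170 (cap) ; 520 left.
Give Client Z 180 more to hit its cap of 190 ; 340 left.
Give Client K 30 more to hit its cap of 30 ; 310 left.
Client C takes 80 more to reach its cap of 90 ; 230 left.
Give Client W 40 more to hit its cap of 70 ; 190 left.
Give Client S 150 more to hit its cap of 170 ; 40 left.
Client X has room for 130 more but only 40 remain, so it gets 40.
Total = 21×30 + 24×190 + 5×40 + 10×70 + 27×170 + 18×90 + 9×170 = 13830.

13830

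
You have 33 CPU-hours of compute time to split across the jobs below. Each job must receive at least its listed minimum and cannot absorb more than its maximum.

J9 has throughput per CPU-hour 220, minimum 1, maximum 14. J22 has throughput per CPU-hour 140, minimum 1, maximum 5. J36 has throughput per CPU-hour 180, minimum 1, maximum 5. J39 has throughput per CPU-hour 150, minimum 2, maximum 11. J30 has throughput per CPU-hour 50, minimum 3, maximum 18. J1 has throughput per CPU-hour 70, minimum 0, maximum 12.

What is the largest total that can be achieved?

5770

Meeting every minimum uses 1+1+1+2+3+0 = 8 CPU-hours, leaving 25.
Highest throughput per CPU-hour first: J9 220 > J36 180 > J39 150 > J22 140 > J1 70 > J30 50.
Give J9 13 more to hit its cap of 14 — 12 left.
J36 takes 4 more to reach its cap of 5 — 8 left.
Only 8 left; J39 takes them to reach 10.
Total = 220×14 + 140×1 + 180×5 + 150×10 + 50×3 = 5770.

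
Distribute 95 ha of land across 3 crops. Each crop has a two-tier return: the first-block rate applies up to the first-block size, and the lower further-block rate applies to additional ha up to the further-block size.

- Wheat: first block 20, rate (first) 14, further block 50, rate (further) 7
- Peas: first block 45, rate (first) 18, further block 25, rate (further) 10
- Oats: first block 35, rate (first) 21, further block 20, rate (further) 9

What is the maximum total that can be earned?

1755

Treat each block as its own option and order by rate: Oats/first 21 > Peas/first 18 > Wheat/first 14 > Peas/second 10 > Oats/second 9 > Wheat/second 7.
Oats/first (21): +35 ; 60 left.
Fill Peas first block (45 at 18) ; 15 left.
Wheat first at 14: only 15 left, fill 15.
Total = 21×35 + 18×45 + 14×15 = 1755.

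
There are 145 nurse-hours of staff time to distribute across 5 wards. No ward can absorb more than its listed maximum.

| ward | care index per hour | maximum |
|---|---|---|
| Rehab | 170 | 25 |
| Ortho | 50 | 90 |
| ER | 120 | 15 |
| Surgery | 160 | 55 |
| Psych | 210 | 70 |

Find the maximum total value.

26950

Rank by care index per hour: Psych 210 > Rehab 170 > Surgery 160 > ER 120 > Ortho 50.
Give Psych 70 to hit its cap of 70 → 75 left.
Rehab: +25 to 25 (cap) → 50 left.
Surgery has room for 55 but only 50 remain, so it gets 50.
Total = 170×25 + 160×50 + 210×70 = 26950.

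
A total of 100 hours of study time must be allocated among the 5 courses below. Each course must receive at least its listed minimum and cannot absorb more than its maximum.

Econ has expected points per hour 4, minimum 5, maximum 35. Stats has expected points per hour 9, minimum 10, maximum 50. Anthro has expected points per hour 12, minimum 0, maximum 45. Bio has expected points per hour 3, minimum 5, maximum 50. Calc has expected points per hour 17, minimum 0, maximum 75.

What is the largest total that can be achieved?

Meeting every minimum uses 5+10+0+5+0 = 20 hours, leaving 80.
Highest expected points per hour first: Calc 17 > Anthro 12 > Stats 9 > Econ 4 > Bio 3.
Calc: +75 to 75 (cap) → 5 left.
Anthro has room for 45 more but only 5 remain, so it gets 5.
Total = 4×5 + 9×10 + 12×5 + 3×5 + 17×75 = 1460.

1460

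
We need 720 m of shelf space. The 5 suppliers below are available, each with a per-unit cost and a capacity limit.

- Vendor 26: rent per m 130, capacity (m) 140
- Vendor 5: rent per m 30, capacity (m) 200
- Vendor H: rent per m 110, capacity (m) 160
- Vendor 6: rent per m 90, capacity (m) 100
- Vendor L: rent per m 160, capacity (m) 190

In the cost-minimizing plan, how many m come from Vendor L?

Cheapest first:
Take 200 from Vendor 5 at 30 — need 520 more.
Take 100 from Vendor 6 at 90 — need 420 more.
Vendor H at 110: take all 160 m — 260 still needed.
Vendor 26 at 130: take all 140 m — 120 still needed.
Vendor L (160): take the remaining 120 — done.

120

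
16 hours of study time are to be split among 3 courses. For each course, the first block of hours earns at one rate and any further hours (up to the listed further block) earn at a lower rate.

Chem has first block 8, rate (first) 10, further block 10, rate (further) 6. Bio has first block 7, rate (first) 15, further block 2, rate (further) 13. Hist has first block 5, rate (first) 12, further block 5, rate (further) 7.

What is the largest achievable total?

211

Treat each block as its own option and order by rate: Bio/T1 15 > Bio/T2 13 > Hist/T1 12 > Chem/T1 10 > Hist/T2 7 > Chem/T2 6.
Fill Bio T1 block (7 at 15) → 9 left.
Bio/T2 (13): +2 → 7 left.
Hist T1 at 12: fill all 5 → 2 left.
Chem/T1: +2 of 8 at 10; pool empty.
Total = 15×7 + 13×2 + 12×5 + 10×2 = 211.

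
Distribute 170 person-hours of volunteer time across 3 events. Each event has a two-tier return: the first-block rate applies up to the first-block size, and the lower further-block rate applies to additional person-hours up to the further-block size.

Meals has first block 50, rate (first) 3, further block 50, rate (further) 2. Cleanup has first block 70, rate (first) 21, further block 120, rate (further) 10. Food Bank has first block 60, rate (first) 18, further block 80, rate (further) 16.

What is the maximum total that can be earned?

3190

Treat each block as its own option and order by rate: Cleanup/first 21 > Food Bank/first 18 > Food Bank/second 16 > Cleanup/second 10 > Meals/first 3 > Meals/second 2.
Fill Cleanup first block (70 at 21) ; 100 left.
Food Bank/first (18): +60 ; 40 left.
Food Bank/second: +40 of 80 at 16; pool empty.
Total = 21×70 + 18×60 + 16×40 = 3190.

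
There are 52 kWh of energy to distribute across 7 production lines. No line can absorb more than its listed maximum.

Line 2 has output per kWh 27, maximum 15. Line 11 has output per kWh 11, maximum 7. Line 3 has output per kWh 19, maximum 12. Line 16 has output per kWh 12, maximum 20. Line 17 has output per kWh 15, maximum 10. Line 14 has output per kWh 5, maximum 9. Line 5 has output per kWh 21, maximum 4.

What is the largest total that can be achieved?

999

Order the production lines by output per kWh: Line 2 27 > Line 5 21 > Line 3 19 > Line 17 15 > Line 16 12 > Line 11 11 > Line 14 5.
Give Line 2 15 to hit its cap of 15 → 37 left.
Line 5 takes 4 to reach its cap of 4 → 33 left.
Give Line 3 12 to hit its cap of 12 → 21 left.
Line 17 takes 10 to reach its cap of 10 → 11 left.
Only 11 left; Line 16 takes them to reach 11.
Total = 27×15 + 19×12 + 12×11 + 15×10 + 21×4 = 999.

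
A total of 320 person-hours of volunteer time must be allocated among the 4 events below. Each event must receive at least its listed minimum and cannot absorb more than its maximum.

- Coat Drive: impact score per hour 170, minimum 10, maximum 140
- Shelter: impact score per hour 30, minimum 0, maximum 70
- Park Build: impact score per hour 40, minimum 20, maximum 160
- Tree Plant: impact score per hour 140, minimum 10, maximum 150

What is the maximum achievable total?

Meeting every minimum uses 10+0+20+10 = 40 person-hours, leaving 280.
Rank by impact score per hour: Coat Drive 170 > Tree Plant 140 > Park Build 40 > Shelter 30.
Give Coat Drive 130 more to hit its cap of 140 — 150 left.
Tree Plant: +140 to 150 (cap) — 10 left.
Park Build: +10 (room for 140) → 30. Pool exhausted.
Total = 170×140 + 40×30 + 140×150 = 46000.

46000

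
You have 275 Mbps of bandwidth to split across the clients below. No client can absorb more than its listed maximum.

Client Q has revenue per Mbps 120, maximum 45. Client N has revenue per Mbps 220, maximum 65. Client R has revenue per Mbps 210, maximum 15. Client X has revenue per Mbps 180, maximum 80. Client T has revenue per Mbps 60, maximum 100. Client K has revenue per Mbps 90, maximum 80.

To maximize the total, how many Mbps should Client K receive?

Highest revenue per Mbps first: Client N 220 > Client R 210 > Client X 180 > Client Q 120 > Client K 90 > Client T 60.
Client N takes 65 to reach its cap of 65 → 210 left.
Give Client R 15 to hit its cap of 15 → 195 left.
Give Client X 80 to hit its cap of 80 → 115 left.
Give Client Q 45 to hit its cap of 45 → 70 left.
Client K: +70 (room for 80) → 70. Pool exhausted.

70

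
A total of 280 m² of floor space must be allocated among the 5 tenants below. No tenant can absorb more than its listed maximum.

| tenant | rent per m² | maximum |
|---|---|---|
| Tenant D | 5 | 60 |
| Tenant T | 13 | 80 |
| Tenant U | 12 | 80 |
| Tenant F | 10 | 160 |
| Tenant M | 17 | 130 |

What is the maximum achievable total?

4090

Order the tenants by rent per m²: Tenant M 17 > Tenant T 13 > Tenant U 12 > Tenant F 10 > Tenant D 5.
Give Tenant M 130 to hit its cap of 130 ; 150 left.
Tenant T: +80 to 80 (cap) ; 70 left.
Tenant U has room for 80 but only 70 remain, so it gets 70.
Total = 13×80 + 12×70 + 17×130 = 4090.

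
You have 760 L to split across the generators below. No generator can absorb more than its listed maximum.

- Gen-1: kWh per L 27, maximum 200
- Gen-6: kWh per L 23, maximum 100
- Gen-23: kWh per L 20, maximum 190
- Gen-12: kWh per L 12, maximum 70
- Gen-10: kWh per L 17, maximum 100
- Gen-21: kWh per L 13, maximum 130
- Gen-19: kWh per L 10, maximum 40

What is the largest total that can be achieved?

15370

Highest kWh per L first: Gen-1 27 > Gen-6 23 > Gen-23 20 > Gen-10 17 > Gen-21 13 > Gen-12 12 > Gen-19 10.
Give Gen-1 200 to hit its cap of 200 → 560 left.
Gen-6: +100 to 100 (cap) → 460 left.
Gen-23: +190 to 190 (cap) → 270 left.
Give Gen-10 100 to hit its cap of 100 → 170 left.
Give Gen-21 130 to hit its cap of 130 → 40 left.
Gen-12 has room for 70 but only 40 remain, so it gets 40.
Total = 27×200 + 23×100 + 20×190 + 12×40 + 17×100 + 13×130 = 15370.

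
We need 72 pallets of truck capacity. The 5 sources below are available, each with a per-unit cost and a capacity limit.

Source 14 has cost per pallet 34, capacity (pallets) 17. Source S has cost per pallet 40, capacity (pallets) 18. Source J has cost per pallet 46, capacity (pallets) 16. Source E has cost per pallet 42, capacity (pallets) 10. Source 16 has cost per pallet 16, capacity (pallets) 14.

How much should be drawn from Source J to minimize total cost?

13

Cheapest first:
Source 16 at 16: take all 14 pallets — 58 still needed.
Source 14 at 34: take all 17 pallets — 41 still needed.
Source S (40): use full 18 — 23 pallets to go.
Take 10 from Source E at 42 — need 13 more.
Source J at 46: take 13 of its 16 — requirement met.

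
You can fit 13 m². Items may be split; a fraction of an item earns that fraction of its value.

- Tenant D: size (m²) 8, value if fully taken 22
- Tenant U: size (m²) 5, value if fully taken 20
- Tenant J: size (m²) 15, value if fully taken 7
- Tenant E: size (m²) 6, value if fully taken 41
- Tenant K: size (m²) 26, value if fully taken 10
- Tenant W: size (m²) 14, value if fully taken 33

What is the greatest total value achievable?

Best value per unit of size first: Tenant E 41/6≈6.83, Tenant U 20/5≈4, Tenant D 22/8≈2.75, Tenant W 33/14≈2.36, Tenant J 7/15≈0.467, Tenant K 10/26≈0.385.
Take all of Tenant E (6 m², value 41) ; 7 m² left.
All 5 m² of Tenant U fit (value 20) ; 2 remain.
2 m² left: a 2/8 share of Tenant D gives 22×2/8 = 5.5.
Total value = 66.5.

66.5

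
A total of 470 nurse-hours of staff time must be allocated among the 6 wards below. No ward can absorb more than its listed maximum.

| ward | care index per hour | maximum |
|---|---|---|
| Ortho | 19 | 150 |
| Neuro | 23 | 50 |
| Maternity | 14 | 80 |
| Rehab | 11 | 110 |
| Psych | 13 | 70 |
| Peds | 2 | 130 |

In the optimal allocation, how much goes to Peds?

10

Order the wards by care index per hour: Neuro 23 > Ortho 19 > Maternity 14 > Psych 13 > Rehab 11 > Peds 2.
Neuro: +50 to 50 (cap) — 420 left.
Ortho takes 150 to reach its cap of 150 — 270 left.
Maternity takes 80 to reach its cap of 80 — 190 left.
Psych: +70 to 70 (cap) — 120 left.
Rehab: +110 to 110 (cap) — 10 left.
Only 10 left; Peds takes them to reach 10.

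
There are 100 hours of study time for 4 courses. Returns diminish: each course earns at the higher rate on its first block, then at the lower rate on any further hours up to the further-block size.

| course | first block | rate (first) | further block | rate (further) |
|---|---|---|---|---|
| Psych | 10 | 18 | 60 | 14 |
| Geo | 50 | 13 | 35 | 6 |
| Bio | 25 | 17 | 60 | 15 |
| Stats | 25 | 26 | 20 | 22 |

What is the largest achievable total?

Order all 8 blocks by rate: Stats/T1 26 > Stats/T2 22 > Psych/T1 18 > Bio/T1 17 > Bio/T2 15 > Psych/T2 14 > Geo/T1 13 > Geo/T2 6.
Stats T1 at 26: fill all 25 → 75 left.
Fill Stats T2 block (20 at 22) → 55 left.
Fill Psych T1 block (10 at 18) → 45 left.
Bio/T1 (17): +25 → 20 left.
Bio T2 at 15: only 20 left, fill 20.
Total = 26×25 + 22×20 + 18×10 + 17×25 + 15×20 = 1995.

1995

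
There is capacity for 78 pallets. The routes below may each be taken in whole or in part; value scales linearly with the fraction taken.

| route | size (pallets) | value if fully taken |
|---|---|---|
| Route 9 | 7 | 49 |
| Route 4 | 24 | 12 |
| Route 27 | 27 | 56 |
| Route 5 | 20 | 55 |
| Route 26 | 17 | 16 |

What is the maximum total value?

179.5

Sort by value density: Route 9 49/7≈7, Route 5 55/20≈2.75, Route 27 56/27≈2.07, Route 26 16/17≈0.941, Route 4 12/24≈0.5.
Take all of Route 9 (7 pallets, value 49) — 71 pallets left.
Route 5: take in full, 20 pallets for value 55 — 51 left.
Route 27: take in full, 27 pallets for value 56 — 24 left.
Route 26: take in full, 17 pallets for value 16 — 7 left.
Only 7 pallets remain; take 7/24 of Route 4 for value 12×7/24 = 3.5.
Total value = 179.5.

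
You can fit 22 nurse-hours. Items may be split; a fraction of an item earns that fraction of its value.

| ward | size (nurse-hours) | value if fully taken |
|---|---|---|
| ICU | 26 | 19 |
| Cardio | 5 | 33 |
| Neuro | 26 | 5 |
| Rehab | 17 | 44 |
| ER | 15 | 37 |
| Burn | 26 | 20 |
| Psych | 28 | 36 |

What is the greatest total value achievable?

Best value per unit of size first: Cardio 33/5≈6.6, Rehab 44/17≈2.59, ER 37/15≈2.47, Psych 36/28≈1.29, Burn 20/26≈0.769, ICU 19/26≈0.731, Neuro 5/26≈0.192.
Take all of Cardio (5 nurse-hours, value 33) — 17 nurse-hours left.
Take all of Rehab (17 nurse-hours, value 44) — 0 nurse-hours left.
Total value = 77.

77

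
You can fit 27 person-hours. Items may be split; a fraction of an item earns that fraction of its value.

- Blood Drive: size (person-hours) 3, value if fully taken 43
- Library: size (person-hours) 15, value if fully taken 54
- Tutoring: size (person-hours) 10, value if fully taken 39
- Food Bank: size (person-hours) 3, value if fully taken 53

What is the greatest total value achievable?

174.6

Rank by value-to-size ratio: Food Bank 53/3≈17.7, Blood Drive 43/3≈14.3, Tutoring 39/10≈3.9, Library 54/15≈3.6.
Food Bank: take in full, 3 person-hours for value 53 — 24 left.
Take all of Blood Drive (3 person-hours, value 43) — 21 person-hours left.
Tutoring: take in full, 10 person-hours for value 39 — 11 left.
11 person-hours left: a 11/15 share of Library gives 54×11/15 = 39.6.
Total value = 174.6.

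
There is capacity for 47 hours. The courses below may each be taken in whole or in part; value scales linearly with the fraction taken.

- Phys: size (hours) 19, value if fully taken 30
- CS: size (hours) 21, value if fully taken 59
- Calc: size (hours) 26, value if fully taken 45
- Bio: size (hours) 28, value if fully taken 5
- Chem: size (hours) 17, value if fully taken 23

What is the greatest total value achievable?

104

Rank by value-to-size ratio: CS 59/21≈2.81, Calc 45/26≈1.73, Phys 30/19≈1.58, Chem 23/17≈1.35, Bio 5/28≈0.179.
CS: take in full, 21 hours for value 59 → 26 left.
Take all of Calc (26 hours, value 45) → 0 hours left.
Total value = 104.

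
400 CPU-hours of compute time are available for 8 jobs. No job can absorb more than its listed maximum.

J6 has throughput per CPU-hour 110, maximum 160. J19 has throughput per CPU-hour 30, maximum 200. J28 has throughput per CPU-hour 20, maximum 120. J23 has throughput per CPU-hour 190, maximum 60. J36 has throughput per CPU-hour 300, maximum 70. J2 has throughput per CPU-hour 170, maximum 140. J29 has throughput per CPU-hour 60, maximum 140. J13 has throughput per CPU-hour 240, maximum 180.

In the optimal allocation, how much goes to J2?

90

Highest throughput per CPU-hour first: J36 300 > J13 240 > J23 190 > J2 170 > J6 110 > J29 60 > J19 30 > J28 20.
J36 takes 70 to reach its cap of 70 — 330 left.
J13: +180 to 180 (cap) — 150 left.
Give J23 60 to hit its cap of 60 — 90 left.
J2: +90 (room for 140) → 90. Pool exhausted.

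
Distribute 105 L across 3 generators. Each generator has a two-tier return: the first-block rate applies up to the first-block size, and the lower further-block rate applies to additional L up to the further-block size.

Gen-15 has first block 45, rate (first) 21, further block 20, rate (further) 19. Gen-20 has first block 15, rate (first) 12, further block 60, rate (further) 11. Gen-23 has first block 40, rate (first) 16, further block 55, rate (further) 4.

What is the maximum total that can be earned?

Rank every tier by rate: Gen-15/first 21 > Gen-15/second 19 > Gen-23/first 16 > Gen-20/first 12 > Gen-20/second 11 > Gen-23/second 4.
Gen-15 first at 21: fill all 45 ; 60 left.
Gen-15/second (19): +20 ; 40 left.
Gen-23/first (16): +40 ; 0 left.
Total = 21×45 + 19×20 + 16×40 = 1965.

1965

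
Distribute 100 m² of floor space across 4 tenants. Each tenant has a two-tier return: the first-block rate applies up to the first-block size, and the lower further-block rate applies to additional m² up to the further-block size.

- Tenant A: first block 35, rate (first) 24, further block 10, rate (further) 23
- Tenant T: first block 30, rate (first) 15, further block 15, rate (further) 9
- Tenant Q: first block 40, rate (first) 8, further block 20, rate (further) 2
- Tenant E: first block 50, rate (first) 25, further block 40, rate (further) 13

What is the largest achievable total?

Order all 8 blocks by rate: Tenant E/T1 25 > Tenant A/T1 24 > Tenant A/T2 23 > Tenant T/T1 15 > Tenant E/T2 13 > Tenant T/T2 9 > Tenant Q/T1 8 > Tenant Q/T2 2.
Tenant E/T1 (25): +50 — 50 left.
Tenant A T1 at 24: fill all 35 — 15 left.
Fill Tenant A T2 block (10 at 23) — 5 left.
Tenant T/T1: +5 of 30 at 15; pool empty.
Total = 25×50 + 24×35 + 23×10 + 15×5 = 2395.

2395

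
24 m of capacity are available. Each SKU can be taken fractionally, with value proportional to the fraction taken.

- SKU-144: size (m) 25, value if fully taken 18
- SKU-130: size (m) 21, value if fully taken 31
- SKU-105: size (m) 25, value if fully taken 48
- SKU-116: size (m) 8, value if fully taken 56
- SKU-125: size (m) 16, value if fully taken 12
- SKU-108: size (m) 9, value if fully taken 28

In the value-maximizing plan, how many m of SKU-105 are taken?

7

Best value per unit of size first: SKU-116 56/8≈7, SKU-108 28/9≈3.11, SKU-105 48/25≈1.92, SKU-130 31/21≈1.48, SKU-125 12/16≈0.75, SKU-144 18/25≈0.72.
Take all of SKU-116 (8 m, value 56) ; 16 m left.
All 9 m of SKU-108 fit (value 28) ; 7 remain.
Fill the last 7 m with part of SKU-105: 7/25 of it earns 13.44.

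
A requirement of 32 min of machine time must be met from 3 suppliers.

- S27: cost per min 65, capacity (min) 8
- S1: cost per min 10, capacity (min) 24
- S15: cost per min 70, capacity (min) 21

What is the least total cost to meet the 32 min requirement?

760

Cheapest first:
S1 (10): use full 24 — 8 min to go.
S27 (65): use full 8 — 0 min to go.
S15: unused.
Cost = 24×10 + 8×65 = 760.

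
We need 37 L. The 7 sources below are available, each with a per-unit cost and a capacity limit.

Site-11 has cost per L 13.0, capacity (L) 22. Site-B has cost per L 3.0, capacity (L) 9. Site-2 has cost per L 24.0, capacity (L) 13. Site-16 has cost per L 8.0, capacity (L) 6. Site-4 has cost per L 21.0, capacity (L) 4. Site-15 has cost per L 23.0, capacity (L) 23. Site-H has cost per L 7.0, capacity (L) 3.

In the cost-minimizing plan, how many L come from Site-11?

Cheapest first:
Site-B at 3.0: take all 9 L ; 28 still needed.
Site-H (7.0): use full 3 ; 25 L to go.
Take 6 from Site-16 at 8.0 ; need 19 more.
Site-11 at 13.0: take 19 of its 22 ; requirement met.
Site-4, Site-15, Site-2: unused.

19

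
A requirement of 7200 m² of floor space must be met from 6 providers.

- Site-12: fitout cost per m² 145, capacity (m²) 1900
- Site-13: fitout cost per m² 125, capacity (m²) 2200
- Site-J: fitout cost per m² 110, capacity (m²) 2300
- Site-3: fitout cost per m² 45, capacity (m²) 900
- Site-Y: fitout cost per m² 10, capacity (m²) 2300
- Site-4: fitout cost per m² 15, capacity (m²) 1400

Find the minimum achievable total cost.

375000

Use providers in increasing cost order.
Take 2300 from Site-Y at 10 ; need 4900 more.
Site-4 (15): use full 1400 ; 3500 m² to go.
Site-3 (45): use full 900 ; 2600 m² to go.
Take 2300 from Site-J at 110 ; need 300 more.
Site-13 at 125: take 300 of its 2200 ; requirement met.
Site-12: unused.
Cost = 2300×10 + 1400×15 + 900×45 + 2300×110 + 300×125 = 375000.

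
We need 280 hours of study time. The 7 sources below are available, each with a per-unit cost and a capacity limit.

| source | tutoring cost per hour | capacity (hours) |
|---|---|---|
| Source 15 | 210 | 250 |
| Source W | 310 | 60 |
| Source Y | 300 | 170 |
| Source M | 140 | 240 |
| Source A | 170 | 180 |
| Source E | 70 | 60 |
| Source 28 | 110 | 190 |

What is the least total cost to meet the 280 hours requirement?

29300

Cheapest first:
Source E (70): use full 60 — 220 hours to go.
Source 28 at 110: take all 190 hours — 30 still needed.
Source M (140): take the remaining 30 — done.
Source A, Source 15, Source Y, Source W: unused.
Cost = 60×70 + 190×110 + 30×140 = 29300.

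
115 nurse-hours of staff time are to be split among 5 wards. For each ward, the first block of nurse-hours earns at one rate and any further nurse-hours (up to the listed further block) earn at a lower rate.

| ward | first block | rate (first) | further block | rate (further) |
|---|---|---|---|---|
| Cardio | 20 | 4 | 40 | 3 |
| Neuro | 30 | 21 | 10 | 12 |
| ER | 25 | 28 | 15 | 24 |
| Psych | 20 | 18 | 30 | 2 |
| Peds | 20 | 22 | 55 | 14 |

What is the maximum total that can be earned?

Rank every tier by rate: ER/tier1 28 > ER/tier2 24 > Peds/tier1 22 > Neuro/tier1 21 > Psych/tier1 18 > Peds/tier2 14 > Neuro/tier2 12 > Cardio/tier1 4 > Cardio/tier2 3 > Psych/tier2 2.
Fill ER tier1 block (25 at 28) ; 90 left.
ER tier2 at 24: fill all 15 ; 75 left.
Peds tier1 at 22: fill all 20 ; 55 left.
Neuro tier1 at 21: fill all 30 ; 25 left.
Psych/tier1 (18): +20 ; 5 left.
Peds tier2 at 14: only 5 left, fill 5.
Total = 28×25 + 24×15 + 22×20 + 21×30 + 18×20 + 14×5 = 2560.

2560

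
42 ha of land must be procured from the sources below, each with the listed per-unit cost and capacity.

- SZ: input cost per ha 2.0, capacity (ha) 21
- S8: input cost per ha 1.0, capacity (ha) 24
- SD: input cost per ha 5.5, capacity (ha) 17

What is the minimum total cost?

60

Cheapest first:
S8 (1.0): use full 24 ; 18 ha to go.
SZ at 2.0: take 18 of its 21 ; requirement met.
SD: unused.
Cost = 24×1.0 + 18×2.0 = 60.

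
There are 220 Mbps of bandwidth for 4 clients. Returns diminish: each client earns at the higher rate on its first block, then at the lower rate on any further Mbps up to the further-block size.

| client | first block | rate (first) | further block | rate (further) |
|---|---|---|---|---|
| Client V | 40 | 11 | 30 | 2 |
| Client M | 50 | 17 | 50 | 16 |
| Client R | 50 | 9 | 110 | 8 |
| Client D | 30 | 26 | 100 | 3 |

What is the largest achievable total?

Rank every tier by rate: Client D/first 26 > Client M/first 17 > Client M/second 16 > Client V/first 11 > Client R/first 9 > Client R/second 8 > Client D/second 3 > Client V/second 2.
Fill Client D first block (30 at 26) — 190 left.
Client M first at 17: fill all 50 — 140 left.
Fill Client M second block (50 at 16) — 90 left.
Client V first at 11: fill all 40 — 50 left.
Fill Client R first block (50 at 9) — 0 left.
Total = 26×30 + 17×50 + 16×50 + 11×40 + 9×50 = 3320.

3320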